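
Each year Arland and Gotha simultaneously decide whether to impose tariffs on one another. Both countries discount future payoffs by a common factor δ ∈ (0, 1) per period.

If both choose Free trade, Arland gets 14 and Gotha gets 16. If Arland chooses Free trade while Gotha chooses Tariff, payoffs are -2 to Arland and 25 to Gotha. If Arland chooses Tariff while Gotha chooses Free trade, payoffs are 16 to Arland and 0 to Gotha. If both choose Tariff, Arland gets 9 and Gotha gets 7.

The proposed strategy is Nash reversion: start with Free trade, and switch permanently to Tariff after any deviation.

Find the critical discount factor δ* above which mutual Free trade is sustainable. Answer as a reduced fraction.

Arland's threshold: (16−14)/(16−9) = 2/7.
Gotha's threshold: (25−16)/(25−7) = 1/2.
2/7 < 1/2, so Gotha binds and δ* = 1/2.

1/2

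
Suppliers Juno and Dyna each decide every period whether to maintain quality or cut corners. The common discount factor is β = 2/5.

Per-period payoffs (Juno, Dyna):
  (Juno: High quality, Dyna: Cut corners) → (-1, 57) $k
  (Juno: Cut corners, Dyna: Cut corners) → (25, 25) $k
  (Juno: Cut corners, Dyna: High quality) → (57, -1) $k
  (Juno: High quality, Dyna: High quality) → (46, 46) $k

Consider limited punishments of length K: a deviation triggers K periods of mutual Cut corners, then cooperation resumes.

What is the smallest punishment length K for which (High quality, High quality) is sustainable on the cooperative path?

No profitable deviation requires (46−25)(β+…+β^K) ≥ 57−46, i.e. β+…+β^K ≥ 11/21 ≈ 0.5238.
With β = 2/5, the partial sums are K=1: 0.4000, K=2: 0.5600.
K = 2 is the first length at which the sum reaches 0.5238.

2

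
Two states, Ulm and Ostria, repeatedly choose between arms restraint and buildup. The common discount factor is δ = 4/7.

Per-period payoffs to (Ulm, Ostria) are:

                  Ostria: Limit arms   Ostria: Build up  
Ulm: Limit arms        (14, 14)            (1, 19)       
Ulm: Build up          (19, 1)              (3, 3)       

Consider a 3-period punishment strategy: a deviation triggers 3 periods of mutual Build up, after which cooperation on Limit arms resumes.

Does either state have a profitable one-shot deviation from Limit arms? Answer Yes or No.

A one-shot deviation gives 19 now, then 3 for 3 periods, then back to 14.
Gain from deviating: (19−14) today; loss: (14−3) in each of the next 3 periods.
No-deviation condition: (14−3)(δ+…+δ^3) ≥ 19−14, i.e. δ+…+δ^3 ≥ 5/11.
At δ = 4/7: δ+…+δ^3 = 1.0845 ≥ 0.4545.
So cooperation is sustainable.

No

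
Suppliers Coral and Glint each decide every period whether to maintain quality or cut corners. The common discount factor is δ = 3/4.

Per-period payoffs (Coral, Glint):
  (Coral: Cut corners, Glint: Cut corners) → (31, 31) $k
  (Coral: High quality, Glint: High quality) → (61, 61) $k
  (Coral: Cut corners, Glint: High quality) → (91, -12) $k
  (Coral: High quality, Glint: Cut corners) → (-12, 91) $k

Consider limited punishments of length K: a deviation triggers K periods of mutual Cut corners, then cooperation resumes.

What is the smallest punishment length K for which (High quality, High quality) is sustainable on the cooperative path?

2

Need Σ_{k=1}^{K} δ^k ≥ (91−61)/(61−31) = 1.0000 at δ = 3/4.
At K = 1 the sum is 0.7500 < 1.0000; at K = 2 it is 1.3125 ≥ 1.0000.
So the minimum punishment length is K = 2.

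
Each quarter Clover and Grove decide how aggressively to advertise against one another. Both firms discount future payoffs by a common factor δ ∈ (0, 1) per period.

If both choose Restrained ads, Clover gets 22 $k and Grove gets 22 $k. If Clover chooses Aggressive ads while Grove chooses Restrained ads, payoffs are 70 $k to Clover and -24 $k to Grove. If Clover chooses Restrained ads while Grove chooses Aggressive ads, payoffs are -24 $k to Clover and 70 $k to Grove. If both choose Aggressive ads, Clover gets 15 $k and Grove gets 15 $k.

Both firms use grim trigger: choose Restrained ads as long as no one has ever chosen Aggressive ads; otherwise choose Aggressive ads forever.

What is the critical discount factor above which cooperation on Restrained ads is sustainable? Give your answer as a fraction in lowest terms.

One-period gain from deviating is 70 − 22 = 48. The loss is 22 − 15 = 7 in every subsequent period, with present value 7·δ/(1−δ).
Deviation is unprofitable when 7·δ/(1−δ) ≥ 48, i.e. δ/(1−δ) ≥ 48/7.
Equivalently δ ≥ 48/(48+7) = 48/55.

48/55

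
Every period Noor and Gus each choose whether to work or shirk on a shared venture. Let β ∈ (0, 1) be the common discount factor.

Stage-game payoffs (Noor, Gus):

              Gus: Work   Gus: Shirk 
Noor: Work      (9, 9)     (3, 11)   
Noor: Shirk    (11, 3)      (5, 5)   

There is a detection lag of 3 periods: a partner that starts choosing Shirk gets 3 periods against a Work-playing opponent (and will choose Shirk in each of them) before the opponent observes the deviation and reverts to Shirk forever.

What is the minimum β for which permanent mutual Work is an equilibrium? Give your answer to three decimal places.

0.693

Deviating for the 3 undetected periods gains 11−9 = 2 per period over cooperation, then loses 9−5 = 4 per period forever once punishment starts.
Gain: 2(1 + β + … + β^2); loss: 4·β^3/(1−β).
No profitable deviation ⇔ 2(1−β^3) ≤ 4·β^3, i.e. β^3 ≥ 2/(2+4) = 1/3.
Hence β ≥ (1/3)^(1/3) ≈ 0.693.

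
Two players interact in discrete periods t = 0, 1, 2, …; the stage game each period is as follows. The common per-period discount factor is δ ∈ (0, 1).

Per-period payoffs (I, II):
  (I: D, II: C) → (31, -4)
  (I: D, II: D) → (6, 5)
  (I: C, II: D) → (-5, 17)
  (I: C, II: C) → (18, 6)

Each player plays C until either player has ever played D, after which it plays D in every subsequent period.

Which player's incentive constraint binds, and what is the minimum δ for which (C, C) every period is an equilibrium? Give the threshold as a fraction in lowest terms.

For I: deviation gain 31−18 = 13, per-period punishment loss 18−6 = 12. IC gives δ ≥ 13/25.
For II: gain 11, loss 1 per period, so δ ≥ 11/12.
The tighter constraint is II's, so cooperation needs δ ≥ 11/12.

II; δ ≥ 11/12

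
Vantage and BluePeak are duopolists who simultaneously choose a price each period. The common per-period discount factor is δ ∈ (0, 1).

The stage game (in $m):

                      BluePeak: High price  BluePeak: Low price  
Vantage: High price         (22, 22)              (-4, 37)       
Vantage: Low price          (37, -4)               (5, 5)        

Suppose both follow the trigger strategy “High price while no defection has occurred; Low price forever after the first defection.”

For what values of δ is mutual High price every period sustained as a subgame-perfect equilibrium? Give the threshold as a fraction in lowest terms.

15/32

22/(1−δ) ≥ 37 + 5δ/(1−δ)
22 ≥ 37 − 32δ
δ ≥ 15/32.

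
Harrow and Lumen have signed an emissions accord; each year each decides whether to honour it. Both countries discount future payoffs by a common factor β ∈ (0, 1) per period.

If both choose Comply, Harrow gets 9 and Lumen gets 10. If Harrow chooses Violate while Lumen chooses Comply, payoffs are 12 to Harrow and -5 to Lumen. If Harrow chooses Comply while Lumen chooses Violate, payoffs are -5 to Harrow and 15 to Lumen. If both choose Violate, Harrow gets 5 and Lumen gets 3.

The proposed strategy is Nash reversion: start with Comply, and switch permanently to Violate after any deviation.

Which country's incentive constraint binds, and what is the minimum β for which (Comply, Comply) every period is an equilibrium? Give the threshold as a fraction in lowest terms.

For Harrow: deviation gain 12−9 = 3, per-period punishment loss 9−5 = 4. IC gives β ≥ 3/7.
For Lumen: gain 5, loss 7 per period, so β ≥ 5/12.
The tighter constraint is Harrow's, so cooperation needs β ≥ 3/7.

Harrow; β ≥ 3/7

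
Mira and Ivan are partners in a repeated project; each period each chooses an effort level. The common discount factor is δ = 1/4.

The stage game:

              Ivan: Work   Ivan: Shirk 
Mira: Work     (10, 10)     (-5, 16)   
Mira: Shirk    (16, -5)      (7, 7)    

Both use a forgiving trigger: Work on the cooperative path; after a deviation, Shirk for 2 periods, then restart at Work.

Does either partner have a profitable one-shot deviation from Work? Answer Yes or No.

A one-shot deviation gives 16 now, then 7 for 2 periods, then back to 10.
Gain from deviating: (16−10) today; loss: (10−7) in each of the next 2 periods.
No-deviation condition: (10−7)(δ+…+δ^2) ≥ 16−10, i.e. δ+…+δ^2 ≥ 2.
At δ = 1/4: δ+…+δ^2 = 0.3125 < 2.0000.
So cooperation is not sustainable.

Yes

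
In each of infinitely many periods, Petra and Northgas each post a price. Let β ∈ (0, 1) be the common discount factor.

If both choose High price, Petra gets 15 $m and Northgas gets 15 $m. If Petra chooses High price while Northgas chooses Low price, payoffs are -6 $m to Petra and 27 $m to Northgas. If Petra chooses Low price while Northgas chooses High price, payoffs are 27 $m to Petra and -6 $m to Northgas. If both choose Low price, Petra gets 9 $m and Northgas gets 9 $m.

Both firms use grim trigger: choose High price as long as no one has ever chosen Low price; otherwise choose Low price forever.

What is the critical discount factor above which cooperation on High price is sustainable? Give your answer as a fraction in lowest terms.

2/3

Under grim trigger the critical discount factor is (T−C)/(T−P) with T = 27, C = 15, P = 9.
β* = (27−15)/(27−9) = 12/18 = 2/3.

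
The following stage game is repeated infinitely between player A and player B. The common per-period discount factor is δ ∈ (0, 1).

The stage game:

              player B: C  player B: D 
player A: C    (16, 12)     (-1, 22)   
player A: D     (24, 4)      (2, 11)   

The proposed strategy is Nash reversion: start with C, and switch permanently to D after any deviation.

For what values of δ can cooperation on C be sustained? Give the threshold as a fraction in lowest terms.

player A: cooperation gives 16 each period; deviation gives 24 once then 2 forever.
  16/(1−δ) ≥ 24 + 2δ/(1−δ) ⇒ δ ≥ 8/22 = 4/11.
player B: cooperation gives 12 each period; deviation gives 22 once then 11 forever.
  δ ≥ 10/11.
Both must hold, so the binding constraint is player B's: δ ≥ 10/11.

10/11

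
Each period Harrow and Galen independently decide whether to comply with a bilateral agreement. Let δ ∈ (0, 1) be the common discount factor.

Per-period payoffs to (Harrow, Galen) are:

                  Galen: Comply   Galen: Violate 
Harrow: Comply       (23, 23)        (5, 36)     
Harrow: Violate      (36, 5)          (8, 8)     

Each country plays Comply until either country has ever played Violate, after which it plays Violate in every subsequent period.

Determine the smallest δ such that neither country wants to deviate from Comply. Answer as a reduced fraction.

13/28

23/(1−δ) ≥ 36 + 8δ/(1−δ)
23 ≥ 36 − 28δ
δ ≥ 13/28.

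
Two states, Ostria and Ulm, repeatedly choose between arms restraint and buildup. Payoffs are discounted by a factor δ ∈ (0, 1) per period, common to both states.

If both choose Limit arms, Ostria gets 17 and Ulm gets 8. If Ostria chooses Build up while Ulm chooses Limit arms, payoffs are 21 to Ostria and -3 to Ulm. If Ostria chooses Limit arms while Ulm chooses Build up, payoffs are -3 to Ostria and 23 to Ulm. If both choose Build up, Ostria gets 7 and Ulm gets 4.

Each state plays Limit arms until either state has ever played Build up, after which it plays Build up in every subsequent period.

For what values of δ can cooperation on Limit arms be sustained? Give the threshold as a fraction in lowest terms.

Ostria: cooperation gives 17 each period; deviation gives 21 once then 7 forever.
  17/(1−δ) ≥ 21 + 7δ/(1−δ) ⇒ δ ≥ 4/14 = 2/7.
Ulm: cooperation gives 8 each period; deviation gives 23 once then 4 forever.
  δ ≥ 15/19.
Both must hold, so the binding constraint is Ulm's: δ ≥ 15/19.

15/19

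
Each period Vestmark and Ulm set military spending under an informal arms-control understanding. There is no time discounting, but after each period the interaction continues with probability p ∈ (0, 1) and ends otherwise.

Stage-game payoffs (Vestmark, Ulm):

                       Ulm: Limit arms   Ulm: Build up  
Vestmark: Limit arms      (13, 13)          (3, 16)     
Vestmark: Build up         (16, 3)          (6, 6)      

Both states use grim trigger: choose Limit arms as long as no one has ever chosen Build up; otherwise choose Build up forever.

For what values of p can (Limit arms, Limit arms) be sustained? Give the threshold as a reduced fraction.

3/10

With no time discounting, the continuation probability p plays the role of the discount factor.
Grim-trigger IC: 13/(1−p) ≥ 16 + 6p/(1−p) ⇒ p ≥ (16−13)/(16−6) = 3/10.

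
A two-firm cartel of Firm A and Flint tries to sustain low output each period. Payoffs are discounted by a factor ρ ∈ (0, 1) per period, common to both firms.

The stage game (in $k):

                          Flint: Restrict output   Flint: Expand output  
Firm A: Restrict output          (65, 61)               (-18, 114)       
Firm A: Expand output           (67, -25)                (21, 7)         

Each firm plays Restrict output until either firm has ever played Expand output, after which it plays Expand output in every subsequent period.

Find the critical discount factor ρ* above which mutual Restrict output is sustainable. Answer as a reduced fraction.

53/107

Firm A's threshold: (67−65)/(67−21) = 1/23.
Flint's threshold: (114−61)/(114−7) = 53/107.
1/23 < 53/107, so Flint binds and ρ* = 53/107.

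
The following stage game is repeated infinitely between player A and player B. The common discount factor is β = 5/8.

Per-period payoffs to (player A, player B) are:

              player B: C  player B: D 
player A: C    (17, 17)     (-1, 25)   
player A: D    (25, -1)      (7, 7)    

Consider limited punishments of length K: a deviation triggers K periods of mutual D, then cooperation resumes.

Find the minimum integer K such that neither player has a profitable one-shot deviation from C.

2

IC: β(1−β^K)/(1−β) ≥ (25−17)/(17−7) = 4/5.
With β = 5/8: need 1 − β^K ≥ 4/5·(1−5/8)/(5/8), i.e. β^K ≤ 0.5200.
Since (5/8)^1 = 0.6250 and (5/8)^2 = 0.3906, the smallest such K is 2.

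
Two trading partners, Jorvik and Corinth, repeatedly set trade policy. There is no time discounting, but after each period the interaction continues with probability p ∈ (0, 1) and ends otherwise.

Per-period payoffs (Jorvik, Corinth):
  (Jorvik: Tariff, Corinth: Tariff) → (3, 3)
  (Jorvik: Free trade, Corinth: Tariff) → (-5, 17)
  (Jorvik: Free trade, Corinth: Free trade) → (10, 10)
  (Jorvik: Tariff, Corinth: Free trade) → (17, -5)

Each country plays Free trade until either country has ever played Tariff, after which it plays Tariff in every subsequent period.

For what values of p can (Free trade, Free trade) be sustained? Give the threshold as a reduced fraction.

With no time discounting, the continuation probability p plays the role of the discount factor.
Grim-trigger IC: 10/(1−p) ≥ 17 + 3p/(1−p) ⇒ p ≥ (17−10)/(17−3) = 1/2.

1/2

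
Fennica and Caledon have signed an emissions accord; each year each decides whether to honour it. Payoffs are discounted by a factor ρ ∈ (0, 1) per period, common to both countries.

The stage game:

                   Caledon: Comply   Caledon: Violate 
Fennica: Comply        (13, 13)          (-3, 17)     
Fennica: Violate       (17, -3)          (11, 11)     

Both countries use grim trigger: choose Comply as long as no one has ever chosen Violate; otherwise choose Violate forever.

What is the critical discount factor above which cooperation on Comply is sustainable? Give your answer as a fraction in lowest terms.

2/3

13/(1−ρ) ≥ 17 + 11ρ/(1−ρ)
13 ≥ 17 − 6ρ
ρ ≥ 4/6 = 2/3.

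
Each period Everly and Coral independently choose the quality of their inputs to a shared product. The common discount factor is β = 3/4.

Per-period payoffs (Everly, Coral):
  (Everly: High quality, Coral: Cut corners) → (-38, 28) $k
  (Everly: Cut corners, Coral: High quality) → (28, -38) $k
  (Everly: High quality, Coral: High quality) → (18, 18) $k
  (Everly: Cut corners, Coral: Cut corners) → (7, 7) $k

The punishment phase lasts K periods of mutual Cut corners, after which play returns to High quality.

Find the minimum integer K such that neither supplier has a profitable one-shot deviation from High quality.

IC: β(1−β^K)/(1−β) ≥ (28−18)/(18−7) = 10/11.
With β = 3/4: need 1 − β^K ≥ 10/11·(1−3/4)/(3/4), i.e. β^K ≤ 0.6970.
Since (3/4)^1 = 0.7500 and (3/4)^2 = 0.5625, the smallest such K is 2.

2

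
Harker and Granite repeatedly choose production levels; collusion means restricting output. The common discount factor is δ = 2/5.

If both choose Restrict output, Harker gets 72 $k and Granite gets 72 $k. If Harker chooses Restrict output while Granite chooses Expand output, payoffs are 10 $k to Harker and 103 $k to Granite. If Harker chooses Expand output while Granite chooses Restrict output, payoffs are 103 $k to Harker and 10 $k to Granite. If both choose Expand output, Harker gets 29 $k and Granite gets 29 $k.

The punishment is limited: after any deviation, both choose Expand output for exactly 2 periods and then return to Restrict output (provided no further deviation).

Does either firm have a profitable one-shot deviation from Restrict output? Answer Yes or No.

Yes

Comparing payoff streams over the 3 periods until play realigns: cooperate → 72(1+δ+…+δ^2); deviate → 103 + 29(δ+…+δ^2).
Cooperation is sustained iff (72−29)(δ+…+δ^2) ≥ 103−72.
δ+…+δ^2 = 2/5·(1−(2/5)^2)/(1−2/5) = 0.5600, and (103−72)/(72−29) = 0.7209.
0.5600 < 0.7209, so cooperation is not sustainable.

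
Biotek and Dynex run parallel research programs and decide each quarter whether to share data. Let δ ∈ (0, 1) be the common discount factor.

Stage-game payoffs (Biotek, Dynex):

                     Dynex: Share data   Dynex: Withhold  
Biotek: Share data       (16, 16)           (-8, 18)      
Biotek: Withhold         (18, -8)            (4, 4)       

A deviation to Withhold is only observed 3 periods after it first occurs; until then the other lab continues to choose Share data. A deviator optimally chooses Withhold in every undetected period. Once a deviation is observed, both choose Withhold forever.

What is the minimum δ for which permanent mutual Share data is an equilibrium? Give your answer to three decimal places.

The best deviation is to choose Withhold for all 3 undetected periods, earning 18 each, then 4 forever once detected.
Deviation value: 18(1−δ^3)/(1−δ) + 4δ^3/(1−δ); cooperation value: 16/(1−δ).
IC: 16 ≥ 18(1−δ^3) + 4δ^3 = 18 − 14δ^3.
So δ^3 ≥ 2/14 = 1/7, giving δ ≥ (1/7)^(1/3) ≈ 0.523.

0.523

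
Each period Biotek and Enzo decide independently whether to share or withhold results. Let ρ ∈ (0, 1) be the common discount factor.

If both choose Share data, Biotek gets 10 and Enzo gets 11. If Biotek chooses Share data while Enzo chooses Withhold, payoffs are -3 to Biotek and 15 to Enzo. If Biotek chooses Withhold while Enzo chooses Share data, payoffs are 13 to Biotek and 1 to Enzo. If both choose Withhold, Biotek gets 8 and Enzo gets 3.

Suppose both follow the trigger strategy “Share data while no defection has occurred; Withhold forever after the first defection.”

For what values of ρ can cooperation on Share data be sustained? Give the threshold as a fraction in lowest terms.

3/5

Biotek's threshold: (13−10)/(13−8) = 3/5.
Enzo's threshold: (15−11)/(15−3) = 1/3.
3/5 > 1/3, so Biotek binds and ρ* = 3/5.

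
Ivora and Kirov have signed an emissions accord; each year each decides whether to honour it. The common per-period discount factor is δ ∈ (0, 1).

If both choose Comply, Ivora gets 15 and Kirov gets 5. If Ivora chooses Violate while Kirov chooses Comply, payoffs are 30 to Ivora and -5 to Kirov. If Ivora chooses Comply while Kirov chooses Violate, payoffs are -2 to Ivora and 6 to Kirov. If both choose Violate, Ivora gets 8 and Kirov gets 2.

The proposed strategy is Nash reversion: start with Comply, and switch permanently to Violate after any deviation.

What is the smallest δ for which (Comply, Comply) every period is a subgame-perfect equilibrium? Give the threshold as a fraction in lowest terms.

Ivora: cooperation gives 15 each period; deviation gives 30 once then 8 forever.
  15/(1−δ) ≥ 30 + 8δ/(1−δ) ⇒ δ ≥ 15/22.
Kirov: cooperation gives 5 each period; deviation gives 6 once then 2 forever.
  δ ≥ 1/4.
Both must hold, so the binding constraint is Ivora's: δ ≥ 15/22.

15/22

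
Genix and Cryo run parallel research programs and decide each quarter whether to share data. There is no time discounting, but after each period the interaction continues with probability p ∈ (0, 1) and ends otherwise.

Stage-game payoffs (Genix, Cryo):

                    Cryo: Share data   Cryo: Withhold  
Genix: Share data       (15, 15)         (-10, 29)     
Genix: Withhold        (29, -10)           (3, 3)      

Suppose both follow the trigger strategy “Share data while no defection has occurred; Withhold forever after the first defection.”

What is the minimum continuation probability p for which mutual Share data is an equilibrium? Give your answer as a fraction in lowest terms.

7/13

With no time discounting, the continuation probability p plays the role of the discount factor.
Grim-trigger IC: 15/(1−p) ≥ 29 + 3p/(1−p) ⇒ p ≥ (29−15)/(29−3) = 7/13.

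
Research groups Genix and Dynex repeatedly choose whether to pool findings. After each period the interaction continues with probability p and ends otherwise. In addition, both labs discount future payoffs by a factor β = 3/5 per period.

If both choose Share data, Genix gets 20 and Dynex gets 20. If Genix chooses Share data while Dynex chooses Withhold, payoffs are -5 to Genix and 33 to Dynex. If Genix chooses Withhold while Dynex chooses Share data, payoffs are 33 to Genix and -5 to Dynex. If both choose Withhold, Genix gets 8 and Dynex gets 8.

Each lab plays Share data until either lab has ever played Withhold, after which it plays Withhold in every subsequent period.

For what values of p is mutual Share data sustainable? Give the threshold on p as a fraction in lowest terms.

13/15

Expected continuation weight on next period's payoff is β·p = 3/5·p, which plays the role of the discount factor.
Cooperation requires 3/5·p ≥ (33−20)/(33−8) = 13/25, hence p ≥ 13/15.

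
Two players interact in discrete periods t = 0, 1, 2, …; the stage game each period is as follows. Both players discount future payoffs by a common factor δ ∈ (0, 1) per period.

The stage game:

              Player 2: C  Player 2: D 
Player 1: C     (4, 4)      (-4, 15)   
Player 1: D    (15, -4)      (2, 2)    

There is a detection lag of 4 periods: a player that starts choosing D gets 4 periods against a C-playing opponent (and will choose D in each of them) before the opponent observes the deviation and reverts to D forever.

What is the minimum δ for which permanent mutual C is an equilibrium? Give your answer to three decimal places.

0.959

A deviator earns 15 for 4 periods, then 2 forever; cooperating earns 4 forever. Multiplying the IC by (1−δ):
4 ≥ 15(1−δ^4) + 2δ^4, so 13·δ^4 ≥ 11 and δ^4 ≥ 11/13.
δ ≥ (11/13)^(1/4) ≈ 0.959.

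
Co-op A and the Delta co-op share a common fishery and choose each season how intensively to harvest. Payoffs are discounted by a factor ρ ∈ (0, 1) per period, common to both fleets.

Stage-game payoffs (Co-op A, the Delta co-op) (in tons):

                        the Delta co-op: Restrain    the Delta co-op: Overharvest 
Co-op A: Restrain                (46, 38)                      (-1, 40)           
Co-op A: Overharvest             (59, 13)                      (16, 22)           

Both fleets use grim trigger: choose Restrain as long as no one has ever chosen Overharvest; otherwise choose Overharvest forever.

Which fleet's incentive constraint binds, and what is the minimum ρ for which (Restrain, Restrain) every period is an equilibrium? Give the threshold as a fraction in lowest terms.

Co-op A; ρ ≥ 13/43

Co-op A: cooperation gives 46 each period; deviation gives 59 once then 16 forever.
  46/(1−ρ) ≥ 59 + 16ρ/(1−ρ) ⇒ ρ ≥ 13/43.
the Delta co-op: cooperation gives 38 each period; deviation gives 40 once then 22 forever.
  ρ ≥ 2/18 = 1/9.
Both must hold, so the binding constraint is Co-op A's: ρ ≥ 13/43.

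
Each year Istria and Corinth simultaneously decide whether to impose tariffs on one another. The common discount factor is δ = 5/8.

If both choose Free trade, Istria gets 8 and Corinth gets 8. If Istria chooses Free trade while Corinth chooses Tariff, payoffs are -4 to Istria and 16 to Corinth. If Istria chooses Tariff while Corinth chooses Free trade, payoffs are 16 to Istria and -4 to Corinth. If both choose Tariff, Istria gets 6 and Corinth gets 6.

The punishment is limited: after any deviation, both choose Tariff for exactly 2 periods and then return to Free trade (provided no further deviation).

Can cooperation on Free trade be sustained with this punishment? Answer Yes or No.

No

Comparing payoff streams over the 3 periods until play realigns: cooperate → 8(1+δ+…+δ^2); deviate → 16 + 6(δ+…+δ^2).
Cooperation is sustained iff (8−6)(δ+…+δ^2) ≥ 16−8.
δ+…+δ^2 = 5/8·(1−(5/8)^2)/(1−5/8) = 1.0156, and (16−8)/(8−6) = 4.0000.
1.0156 < 4.0000, so cooperation is not sustainable.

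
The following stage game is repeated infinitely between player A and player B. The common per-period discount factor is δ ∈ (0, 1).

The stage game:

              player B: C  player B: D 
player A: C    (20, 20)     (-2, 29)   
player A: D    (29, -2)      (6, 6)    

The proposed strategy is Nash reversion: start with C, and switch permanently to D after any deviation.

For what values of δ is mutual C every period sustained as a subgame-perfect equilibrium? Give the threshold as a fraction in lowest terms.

20/(1−δ) ≥ 29 + 6δ/(1−δ)
20 ≥ 29 − 23δ
δ ≥ 9/23.

9/23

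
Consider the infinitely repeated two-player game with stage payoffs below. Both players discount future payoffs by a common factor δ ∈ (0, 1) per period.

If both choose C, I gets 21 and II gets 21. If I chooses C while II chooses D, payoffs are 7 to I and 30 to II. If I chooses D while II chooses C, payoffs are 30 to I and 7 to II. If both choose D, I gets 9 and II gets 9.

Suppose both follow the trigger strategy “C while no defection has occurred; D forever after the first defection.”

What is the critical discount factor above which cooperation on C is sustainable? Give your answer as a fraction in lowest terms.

One-period gain from deviating is 30 − 21 = 9. The loss is 21 − 9 = 12 in every subsequent period, with present value 12·δ/(1−δ).
Deviation is unprofitable when 12·δ/(1−δ) ≥ 9, i.e. δ/(1−δ) ≥ 3/4.
Equivalently δ ≥ 9/(9+12) = 3/7.

3/7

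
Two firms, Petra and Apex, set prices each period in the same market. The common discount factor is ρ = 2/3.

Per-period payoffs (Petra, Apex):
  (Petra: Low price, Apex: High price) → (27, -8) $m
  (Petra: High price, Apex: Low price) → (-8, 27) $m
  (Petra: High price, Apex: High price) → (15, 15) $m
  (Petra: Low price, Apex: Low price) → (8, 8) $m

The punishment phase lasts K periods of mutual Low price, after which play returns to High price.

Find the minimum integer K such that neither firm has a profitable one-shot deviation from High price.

No profitable deviation requires (15−8)(ρ+…+ρ^K) ≥ 27−15, i.e. ρ+…+ρ^K ≥ 12/7 ≈ 1.7143.
With ρ = 2/3, the partial sums are K=1: 0.6667, K=2: 1.1111, K=3: 1.4074, K=4: 1.6049, K=5: 1.7366.
K = 5 is the first length at which the sum reaches 1.7143.

5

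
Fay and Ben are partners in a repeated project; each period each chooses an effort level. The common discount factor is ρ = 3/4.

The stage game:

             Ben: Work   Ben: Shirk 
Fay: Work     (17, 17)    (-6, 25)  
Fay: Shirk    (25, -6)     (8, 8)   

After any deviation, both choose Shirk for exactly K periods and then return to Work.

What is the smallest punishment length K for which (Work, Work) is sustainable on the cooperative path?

No profitable deviation requires (17−8)(ρ+…+ρ^K) ≥ 25−17, i.e. ρ+…+ρ^K ≥ 8/9 ≈ 0.8889.
With ρ = 3/4, the partial sums are K=1: 0.7500, K=2: 1.3125.
K = 2 is the first length at which the sum reaches 0.8889.

2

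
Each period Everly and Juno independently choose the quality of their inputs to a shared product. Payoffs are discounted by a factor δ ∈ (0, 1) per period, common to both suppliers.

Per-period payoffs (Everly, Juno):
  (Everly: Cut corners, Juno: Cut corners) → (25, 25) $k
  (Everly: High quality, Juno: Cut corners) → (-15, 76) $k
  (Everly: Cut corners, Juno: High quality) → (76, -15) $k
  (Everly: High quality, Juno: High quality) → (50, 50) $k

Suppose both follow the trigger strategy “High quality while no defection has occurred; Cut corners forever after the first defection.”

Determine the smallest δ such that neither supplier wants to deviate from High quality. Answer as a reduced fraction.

26/51

50/(1−δ) ≥ 76 + 25δ/(1−δ)
50 ≥ 76 − 51δ
δ ≥ 26/51.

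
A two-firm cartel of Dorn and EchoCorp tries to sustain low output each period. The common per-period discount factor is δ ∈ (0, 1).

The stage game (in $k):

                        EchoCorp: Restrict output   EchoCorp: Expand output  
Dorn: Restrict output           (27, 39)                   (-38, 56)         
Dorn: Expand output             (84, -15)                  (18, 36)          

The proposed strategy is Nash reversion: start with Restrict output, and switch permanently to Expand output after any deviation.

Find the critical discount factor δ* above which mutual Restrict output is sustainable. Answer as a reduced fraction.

19/22

Dorn's threshold: (84−27)/(84−18) = 19/22.
EchoCorp's threshold: (56−39)/(56−36) = 17/20.
19/22 > 17/20, so Dorn binds and δ* = 19/22.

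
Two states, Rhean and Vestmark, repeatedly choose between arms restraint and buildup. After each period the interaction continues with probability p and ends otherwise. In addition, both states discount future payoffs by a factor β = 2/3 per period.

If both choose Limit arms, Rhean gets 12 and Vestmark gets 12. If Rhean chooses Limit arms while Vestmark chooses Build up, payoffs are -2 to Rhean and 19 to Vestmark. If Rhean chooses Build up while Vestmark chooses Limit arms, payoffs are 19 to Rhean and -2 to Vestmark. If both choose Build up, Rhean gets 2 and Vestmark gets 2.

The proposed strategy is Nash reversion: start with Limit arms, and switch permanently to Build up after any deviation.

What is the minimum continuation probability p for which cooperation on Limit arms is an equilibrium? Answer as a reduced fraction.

21/34

Expected continuation weight on next period's payoff is β·p = 2/3·p, which plays the role of the discount factor.
Cooperation requires 2/3·p ≥ (19−12)/(19−2) = 7/17, hence p ≥ 21/34.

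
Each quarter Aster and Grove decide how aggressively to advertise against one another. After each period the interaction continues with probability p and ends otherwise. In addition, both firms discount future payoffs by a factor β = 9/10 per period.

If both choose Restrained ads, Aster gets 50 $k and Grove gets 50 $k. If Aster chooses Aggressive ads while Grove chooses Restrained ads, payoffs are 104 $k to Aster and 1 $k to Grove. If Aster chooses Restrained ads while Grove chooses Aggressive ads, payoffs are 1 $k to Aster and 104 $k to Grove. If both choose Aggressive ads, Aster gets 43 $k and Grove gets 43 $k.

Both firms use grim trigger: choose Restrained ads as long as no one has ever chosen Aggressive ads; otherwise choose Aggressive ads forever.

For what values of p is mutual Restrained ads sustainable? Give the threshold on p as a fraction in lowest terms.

60/61

With continuation probability p and discount β, the effective per-period discount factor is βp.
Grim-trigger IC: βp ≥ (104−50)/(104−43) = 54/61.
So p ≥ (54/61)/(9/10) = 60/61.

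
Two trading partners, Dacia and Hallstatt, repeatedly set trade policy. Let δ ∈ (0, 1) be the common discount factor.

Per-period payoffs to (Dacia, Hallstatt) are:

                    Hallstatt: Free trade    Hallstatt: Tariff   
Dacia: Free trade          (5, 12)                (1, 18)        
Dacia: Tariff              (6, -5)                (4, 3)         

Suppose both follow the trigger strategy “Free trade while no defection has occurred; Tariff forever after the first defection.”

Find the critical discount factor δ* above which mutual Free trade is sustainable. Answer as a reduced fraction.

1/2

Dacia: cooperation gives 5 each period; deviation gives 6 once then 4 forever.
  5/(1−δ) ≥ 6 + 4δ/(1−δ) ⇒ δ ≥ 1/2.
Hallstatt: cooperation gives 12 each period; deviation gives 18 once then 3 forever.
  δ ≥ 6/15 = 2/5.
Both must hold, so the binding constraint is Dacia's: δ ≥ 1/2.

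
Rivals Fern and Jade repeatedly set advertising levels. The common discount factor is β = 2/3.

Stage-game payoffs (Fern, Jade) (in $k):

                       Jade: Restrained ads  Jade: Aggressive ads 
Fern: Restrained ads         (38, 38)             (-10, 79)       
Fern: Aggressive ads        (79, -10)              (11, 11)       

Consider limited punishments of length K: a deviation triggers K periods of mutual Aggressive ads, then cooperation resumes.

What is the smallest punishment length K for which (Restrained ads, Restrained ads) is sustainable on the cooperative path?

IC: β(1−β^K)/(1−β) ≥ (79−38)/(38−11) = 41/27.
With β = 2/3: need 1 − β^K ≥ 41/27·(1−2/3)/(2/3), i.e. β^K ≤ 0.2407.
Since (2/3)^3 = 0.2963 and (2/3)^4 = 0.1975, the smallest such K is 4.

4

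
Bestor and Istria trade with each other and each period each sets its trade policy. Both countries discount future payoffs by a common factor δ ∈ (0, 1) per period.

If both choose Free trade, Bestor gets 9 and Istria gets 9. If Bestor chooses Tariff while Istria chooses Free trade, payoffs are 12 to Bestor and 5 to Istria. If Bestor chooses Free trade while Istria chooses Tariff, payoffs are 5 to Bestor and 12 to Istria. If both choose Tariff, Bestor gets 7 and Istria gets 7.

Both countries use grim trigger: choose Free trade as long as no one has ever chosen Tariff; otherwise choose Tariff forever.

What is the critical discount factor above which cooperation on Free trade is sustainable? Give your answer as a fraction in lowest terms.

3/5

Cooperation forever yields 9 each period: 9/(1−δ).
Deviating yields 12 once, then 7 forever: 12 + 7δ/(1−δ).
No profitable deviation requires 9/(1−δ) ≥ 12 + 7δ/(1−δ).
Multiplying by (1−δ): 9 ≥ 12(1−δ) + 7δ = 12 − 5δ.
So 5δ ≥ 3, i.e. δ ≥ 3/5.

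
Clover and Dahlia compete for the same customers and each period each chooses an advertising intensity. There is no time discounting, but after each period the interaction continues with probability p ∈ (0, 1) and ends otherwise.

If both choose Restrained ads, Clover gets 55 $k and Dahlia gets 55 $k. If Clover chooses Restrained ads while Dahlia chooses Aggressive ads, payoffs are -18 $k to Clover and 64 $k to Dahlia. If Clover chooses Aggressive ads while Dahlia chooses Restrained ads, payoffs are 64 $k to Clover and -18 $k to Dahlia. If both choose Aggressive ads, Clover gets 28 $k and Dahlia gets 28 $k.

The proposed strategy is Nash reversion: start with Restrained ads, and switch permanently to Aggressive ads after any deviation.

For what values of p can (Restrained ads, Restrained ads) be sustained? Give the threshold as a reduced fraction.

1/4

Expected cooperation value is 55 + p·55 + p²·55 + … = 55/(1−p); deviation gives 64 + p·28/(1−p).
55 ≥ 64(1−p) + 28p ⇒ 36p ≥ 9 ⇒ p ≥ 9/36 = 1/4.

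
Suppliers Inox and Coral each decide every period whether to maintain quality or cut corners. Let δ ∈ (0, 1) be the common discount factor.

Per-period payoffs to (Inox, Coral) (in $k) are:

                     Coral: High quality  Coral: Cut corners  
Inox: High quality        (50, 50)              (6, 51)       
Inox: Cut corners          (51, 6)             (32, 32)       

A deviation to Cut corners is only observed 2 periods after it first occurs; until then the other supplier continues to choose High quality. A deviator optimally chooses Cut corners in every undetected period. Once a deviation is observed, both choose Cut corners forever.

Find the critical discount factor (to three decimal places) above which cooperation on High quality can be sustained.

The best deviation is to choose Cut corners for all 2 undetected periods, earning 51 each, then 32 forever once detected.
Deviation value: 51(1−δ^2)/(1−δ) + 32δ^2/(1−δ); cooperation value: 50/(1−δ).
IC: 50 ≥ 51(1−δ^2) + 32δ^2 = 51 − 19δ^2.
So δ^2 ≥ 1/19, giving δ ≥ (1/19)^(1/2) ≈ 0.229.

0.229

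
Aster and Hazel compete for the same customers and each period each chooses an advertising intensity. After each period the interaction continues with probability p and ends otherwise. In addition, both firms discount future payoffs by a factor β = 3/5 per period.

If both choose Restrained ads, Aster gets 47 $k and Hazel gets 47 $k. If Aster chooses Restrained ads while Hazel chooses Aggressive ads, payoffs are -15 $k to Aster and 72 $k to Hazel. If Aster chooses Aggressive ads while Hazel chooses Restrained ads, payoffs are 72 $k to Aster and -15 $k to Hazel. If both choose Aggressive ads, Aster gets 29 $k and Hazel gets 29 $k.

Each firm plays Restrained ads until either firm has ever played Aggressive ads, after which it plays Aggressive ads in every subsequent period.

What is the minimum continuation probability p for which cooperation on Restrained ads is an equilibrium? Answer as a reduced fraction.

Expected continuation weight on next period's payoff is β·p = 3/5·p, which plays the role of the discount factor.
Cooperation requires 3/5·p ≥ (72−47)/(72−29) = 25/43, hence p ≥ 125/129.

125/129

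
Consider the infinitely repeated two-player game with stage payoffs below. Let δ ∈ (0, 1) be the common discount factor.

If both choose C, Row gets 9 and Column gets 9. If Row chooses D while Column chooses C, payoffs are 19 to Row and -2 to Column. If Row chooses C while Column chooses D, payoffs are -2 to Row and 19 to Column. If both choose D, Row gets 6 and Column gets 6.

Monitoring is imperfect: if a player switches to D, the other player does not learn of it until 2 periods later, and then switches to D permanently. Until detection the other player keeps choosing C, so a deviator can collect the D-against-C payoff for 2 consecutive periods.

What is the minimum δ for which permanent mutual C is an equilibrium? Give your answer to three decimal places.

A deviator earns 19 for 2 periods, then 6 forever; cooperating earns 9 forever. Multiplying the IC by (1−δ):
9 ≥ 19(1−δ^2) + 6δ^2, so 13·δ^2 ≥ 10 and δ^2 ≥ 10/13.
δ ≥ (10/13)^(1/2) ≈ 0.877.

0.877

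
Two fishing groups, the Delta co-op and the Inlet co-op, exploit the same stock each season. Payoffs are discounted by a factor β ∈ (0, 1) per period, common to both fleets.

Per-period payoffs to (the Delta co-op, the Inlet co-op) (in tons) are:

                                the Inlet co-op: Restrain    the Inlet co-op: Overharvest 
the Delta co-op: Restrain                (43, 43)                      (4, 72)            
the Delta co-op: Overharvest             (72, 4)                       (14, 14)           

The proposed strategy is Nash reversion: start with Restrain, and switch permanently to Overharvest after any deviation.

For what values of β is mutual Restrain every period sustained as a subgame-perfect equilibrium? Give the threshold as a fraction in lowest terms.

1/2

Under grim trigger the critical discount factor is (T−C)/(T−P) with T = 72, C = 43, P = 14.
β* = (72−43)/(72−14) = 29/58 = 1/2.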